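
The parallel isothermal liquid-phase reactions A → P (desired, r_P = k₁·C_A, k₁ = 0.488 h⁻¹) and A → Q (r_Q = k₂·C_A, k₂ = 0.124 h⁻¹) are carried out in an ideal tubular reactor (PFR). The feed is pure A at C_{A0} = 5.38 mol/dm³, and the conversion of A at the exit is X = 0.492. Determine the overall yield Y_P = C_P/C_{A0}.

0.392

C_A = C_{A0}(1−X) = 2.733 mol/dm³.
Both paths are first order in A, so the instantaneous fraction to P is constant: dC_P/d(−C_A) = k₁/(k₁+k₂) = 0.7974.
C_P = 0.7974·(C_{A0}−C_A) = 0.7974×2.647 = 2.11 mol/dm³.
Y_P = C_P/C_{A0} = 2.111/5.38 = 0.392.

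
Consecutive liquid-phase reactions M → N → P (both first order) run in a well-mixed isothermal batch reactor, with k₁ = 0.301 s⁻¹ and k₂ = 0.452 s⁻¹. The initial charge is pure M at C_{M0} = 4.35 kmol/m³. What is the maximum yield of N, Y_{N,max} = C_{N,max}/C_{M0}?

0.296

Evaluating C_N at t_opt = ln(k₂/k₁)/(k₂−k₁) gives C_{N,max}/C_{M0} = (k₁/k₂)^[k₂/(k₂−k₁)].
= (0.301/0.452)^(0.452/(0.452−0.301)) = (0.6659)^(2.993) = 0.2961.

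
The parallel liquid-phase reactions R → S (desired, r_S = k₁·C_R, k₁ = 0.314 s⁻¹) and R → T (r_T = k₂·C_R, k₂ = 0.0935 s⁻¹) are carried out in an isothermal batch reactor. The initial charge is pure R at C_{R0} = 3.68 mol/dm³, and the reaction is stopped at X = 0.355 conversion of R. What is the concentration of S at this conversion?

C_R = C_{R0}(1−X) = 2.374 mol/dm³.
Both paths are first order in R, so the instantaneous fraction to S is constant: dC_S/d(−C_R) = k₁/(k₁+k₂) = 0.7706.
C_S = 0.7706·(C_{R0}−C_R) = 0.7706×1.306 = 1.01 mol/dm³.

1.01 mol/dm³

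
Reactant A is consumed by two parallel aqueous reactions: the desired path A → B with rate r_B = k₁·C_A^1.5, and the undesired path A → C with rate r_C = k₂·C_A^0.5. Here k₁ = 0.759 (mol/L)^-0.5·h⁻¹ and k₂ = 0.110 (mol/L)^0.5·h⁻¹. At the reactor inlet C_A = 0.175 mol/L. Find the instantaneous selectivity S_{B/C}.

S_{B/C} = r_B/r_C = (k₁·C_A^1.5)/(k₂·C_A^0.5) = (k₁/k₂)·C_A.
= (0.759×0.1750^1.5) / (0.110×0.1750^0.5) = 0.05556/0.04602 = 1.21.

1.21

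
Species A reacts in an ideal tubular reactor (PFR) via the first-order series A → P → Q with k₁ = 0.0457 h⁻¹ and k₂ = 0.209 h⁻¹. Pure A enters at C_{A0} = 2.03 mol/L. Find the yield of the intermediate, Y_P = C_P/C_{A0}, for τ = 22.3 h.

The intermediate concentration in a first-order A→B→C sequence is C_P = k₁C_{A0}(e^(−k₁τ) − e^(−k₂τ))/(k₂−k₁).
e^(−k₁τ) = e^(−0.0457×22.3) = e^(−1.019) = 0.3609; e^(−k₂τ) = e^(−4.661) = 0.009460.
C_P = 0.0457×2.03/(0.209−0.0457) × (0.3609−0.009460) = 0.5681×0.3515 = 0.1997 mol/L.
Y_P = C_P/C_{A0} = 0.1997/2.03 = 0.0984.

0.0984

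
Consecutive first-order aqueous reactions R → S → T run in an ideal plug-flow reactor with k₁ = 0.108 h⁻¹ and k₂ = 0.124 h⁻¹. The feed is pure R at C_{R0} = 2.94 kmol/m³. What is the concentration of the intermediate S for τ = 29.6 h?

For first-order series with pure R initially, C_S(τ) = k₁C_{R0}/(k₂−k₁)·(e^(−k₁τ) − e^(−k₂τ)).
e^(−k₁τ) = e^(−0.108×29.6) = e^(−3.197) = 0.04089; e^(−k₂τ) = e^(−3.670) = 0.02547.
C_S = 0.108×2.94/(0.124−0.108) × (0.04089−0.02547) = 19.84×0.01543 = 0.3061 kmol/m³.

0.306 kmol/m³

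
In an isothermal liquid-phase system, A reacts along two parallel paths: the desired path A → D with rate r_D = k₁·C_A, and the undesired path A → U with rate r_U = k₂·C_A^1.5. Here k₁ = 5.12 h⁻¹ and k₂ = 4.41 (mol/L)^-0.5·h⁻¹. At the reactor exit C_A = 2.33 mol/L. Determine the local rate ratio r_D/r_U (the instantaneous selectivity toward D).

0.761

S_{D/U} = r_D/r_U = (k₁·C_A)/(k₂·C_A^1.5) = (k₁/k₂)·C_A^-0.5.
= (5.12×2.330) / (4.41×2.330^1.5) = 11.93/15.68 = 0.761.
The undesired path is higher order in A, so low C_A (CSTR or dilute feed) favours D.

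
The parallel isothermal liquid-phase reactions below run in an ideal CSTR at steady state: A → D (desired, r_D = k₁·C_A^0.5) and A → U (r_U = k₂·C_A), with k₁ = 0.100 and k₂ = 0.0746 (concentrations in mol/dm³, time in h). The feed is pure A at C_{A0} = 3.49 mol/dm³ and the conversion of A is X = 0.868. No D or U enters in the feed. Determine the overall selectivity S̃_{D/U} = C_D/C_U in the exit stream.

1.97

Exit C_A = C_{A0}(1−X) = 3.49×0.132 = 0.4607 mol/dm³.
A CSTR operates uniformly at the exit composition, giving r_D = 0.06787 and r_U = 0.03437 (each k·C_A^n at C_A = 0.4607).
Overall selectivity = C_D/C_U = r_Dτ/(r_Uτ) = r_D/r_U = 1.97.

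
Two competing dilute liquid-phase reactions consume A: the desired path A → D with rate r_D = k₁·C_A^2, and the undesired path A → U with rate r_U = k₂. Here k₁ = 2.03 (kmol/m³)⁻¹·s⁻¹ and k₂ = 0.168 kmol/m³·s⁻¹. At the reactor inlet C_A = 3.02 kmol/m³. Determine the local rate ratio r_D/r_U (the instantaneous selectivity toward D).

110

S_{D/U} = r_D/r_U = (k₁·C_A^2)/(k₂) = (k₁/k₂)·C_A^2.
= (2.03×3.020^2) / (0.168) = 18.51/0.1680 = 110.
Since the desired path is higher order in A, keeping C_A high (PFR or concentrated feed) favours D.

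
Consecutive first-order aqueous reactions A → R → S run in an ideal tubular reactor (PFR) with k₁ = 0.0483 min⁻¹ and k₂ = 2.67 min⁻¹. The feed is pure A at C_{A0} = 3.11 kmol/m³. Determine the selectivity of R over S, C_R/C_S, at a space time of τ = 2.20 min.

0.196

For first-order series with pure A initially, C_R(τ) = k₁C_{A0}/(k₂−k₁)·(e^(−k₁τ) − e^(−k₂τ)).
e^(−k₁τ) = e^(−0.0483×2.20) = e^(−0.1063) = 0.8992; e^(−k₂τ) = e^(−5.874) = 0.002812.
C_R = 0.0483×3.11/(2.67−0.0483) × (0.8992−0.002812) = 0.05730×0.8964 = 0.05136 kmol/m³.
C_A = C_{A0}e^(−k₁τ) = 2.796 kmol/m³, so C_S = C_{A0}−C_A−C_R = 0.2622 kmol/m³; C_R/C_S = 0.196.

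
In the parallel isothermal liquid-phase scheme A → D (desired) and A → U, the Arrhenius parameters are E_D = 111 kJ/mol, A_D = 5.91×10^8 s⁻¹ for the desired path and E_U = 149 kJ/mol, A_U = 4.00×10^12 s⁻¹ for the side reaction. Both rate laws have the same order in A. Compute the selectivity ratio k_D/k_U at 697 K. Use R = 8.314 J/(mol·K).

0.104

k_D/k_U = (A_D/A_U)·exp[−(E_D−E_U)/(RT)] = (A_D/A_U)·exp[(E_U−E_D)/(RT)].
(E_U−E_D)/(RT) = (149−111)×10³/(8.314×697) = 38000/5795 = 6.558.
k_D/k_U = (5.91×10^8/4.00×10^12)·exp(6.558) = 1.478×10^-4 × 704.5 = 0.104.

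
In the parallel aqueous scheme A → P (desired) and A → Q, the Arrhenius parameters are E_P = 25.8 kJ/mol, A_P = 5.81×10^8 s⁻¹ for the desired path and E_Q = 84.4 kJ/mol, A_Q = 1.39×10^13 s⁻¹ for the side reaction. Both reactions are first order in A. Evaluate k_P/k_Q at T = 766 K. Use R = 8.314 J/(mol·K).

0.414

k_P/k_Q = (A_P/A_Q)·exp[−(E_P−E_Q)/(RT)] = (A_P/A_Q)·exp[(E_Q−E_P)/(RT)].
(E_Q−E_P)/(RT) = (84.4−25.8)×10³/(8.314×766) = 58600/6369 = 9.202.
k_P/k_Q = (5.81×10^8/1.39×10^13)·exp(9.202) = 4.180×10^-5 × 9912 = 0.414.
Since E_P < E_Q, lowering the temperature improves selectivity toward P.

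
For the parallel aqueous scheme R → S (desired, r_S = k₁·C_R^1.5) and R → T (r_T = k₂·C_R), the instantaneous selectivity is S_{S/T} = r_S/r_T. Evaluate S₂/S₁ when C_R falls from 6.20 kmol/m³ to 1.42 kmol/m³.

0.479

S_{S/T} = (k₁/k₂)·C_R^0.5, so S₂/S₁ = (C_{R,2}/C_{R,1})^0.5.
= (1.42/6.20)^0.5 = (0.2290)^0.5 = 0.479.
Selectivity toward S falls as C_R falls — high-concentration operation is favoured.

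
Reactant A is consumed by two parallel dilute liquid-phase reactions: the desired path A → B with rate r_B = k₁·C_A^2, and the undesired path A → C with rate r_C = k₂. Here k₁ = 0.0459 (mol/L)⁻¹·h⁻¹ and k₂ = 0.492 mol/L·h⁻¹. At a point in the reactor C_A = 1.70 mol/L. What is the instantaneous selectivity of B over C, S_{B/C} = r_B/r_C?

S_{B/C} = r_B/r_C = (k₁·C_A^2)/(k₂) = (k₁/k₂)·C_A^2.
= (0.0459×1.700^2) / (0.492) = 0.1327/0.4920 = 0.270.

0.270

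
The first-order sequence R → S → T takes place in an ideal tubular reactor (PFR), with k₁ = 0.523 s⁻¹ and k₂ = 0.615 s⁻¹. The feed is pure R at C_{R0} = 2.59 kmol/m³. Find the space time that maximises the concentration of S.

The intermediate peaks when r₁ = r₂, i.e. k₁e^(−k₁τ) = k₂e^(−k₂τ), giving τ_opt = ln(k₂/k₁)/(k₂−k₁).
= ln(0.615/0.523)/(0.615−0.523) = ln(1.176)/0.09200 = 0.1620/0.09200 = 1.76 s.

1.76 s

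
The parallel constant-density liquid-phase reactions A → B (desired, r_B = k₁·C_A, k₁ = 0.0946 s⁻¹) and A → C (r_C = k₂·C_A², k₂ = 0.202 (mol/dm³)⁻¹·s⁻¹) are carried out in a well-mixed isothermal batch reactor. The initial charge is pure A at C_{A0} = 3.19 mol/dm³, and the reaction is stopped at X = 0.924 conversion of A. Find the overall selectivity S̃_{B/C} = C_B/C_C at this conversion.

0.352

C_A = C_{A0}(1−X) = 0.2424 mol/dm³.
Along a PFR/batch, dC_B/dC_A = −r_B/(r_B+r_C) = −k₁/(k₁+k₂·C_A).
Integrating from C_{A0} to C_A: C_B = (0.0946/0.202)·ln[(0.0946+0.202·3.19)/(0.0946+0.202·0.242)] = 0.4683·ln(0.7390/0.1436) = 0.7673 mol/dm³.
C_C = (C_{A0}−C_A)−C_B = 2.180 mol/dm³; S̃_{B/C} = 0.7673/2.180 = 0.352.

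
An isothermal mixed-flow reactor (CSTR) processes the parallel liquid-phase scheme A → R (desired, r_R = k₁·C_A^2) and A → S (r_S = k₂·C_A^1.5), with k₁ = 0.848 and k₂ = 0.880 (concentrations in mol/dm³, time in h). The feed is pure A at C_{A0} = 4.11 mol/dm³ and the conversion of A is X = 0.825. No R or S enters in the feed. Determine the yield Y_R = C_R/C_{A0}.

Exit C_A = C_{A0}(1−X) = 4.11×0.175 = 0.7193 mol/dm³.
A CSTR operates uniformly at the exit composition, giving r_R = 0.4387 and r_S = 0.5368 (each k·C_A^n at C_A = 0.7193).
Fraction of consumed A going to R: r_R/(r_R+r_S) = 0.4497.
C_R = 0.4497·C_{A0}·X = 0.4497×4.11×0.825 = 1.52 mol/dm³; Y_R = C_R/C_{A0} = 0.371.

0.371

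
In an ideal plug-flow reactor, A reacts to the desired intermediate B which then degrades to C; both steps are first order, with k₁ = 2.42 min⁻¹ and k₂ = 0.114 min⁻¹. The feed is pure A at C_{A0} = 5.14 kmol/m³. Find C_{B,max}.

4.42 kmol/m³

Evaluating C_B at τ_opt = ln(k₂/k₁)/(k₂−k₁) gives C_{B,max}/C_{A0} = (k₁/k₂)^[k₂/(k₂−k₁)].
= (2.42/0.114)^(0.114/(0.114−2.42)) = (21.23)^(-0.04944) = 0.8598.
C_{B,max} = 0.8598×5.14 = 4.42 kmol/m³.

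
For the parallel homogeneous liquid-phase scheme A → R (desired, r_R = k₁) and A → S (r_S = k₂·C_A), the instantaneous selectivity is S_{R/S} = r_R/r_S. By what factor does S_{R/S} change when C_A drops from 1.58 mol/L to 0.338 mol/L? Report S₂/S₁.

S_{R/S} = (k₁/k₂)·C_A⁻¹, so S₂/S₁ = (C_{A,2}/C_{A,1})⁻¹.
= 1.58/0.338 = 4.67.

4.67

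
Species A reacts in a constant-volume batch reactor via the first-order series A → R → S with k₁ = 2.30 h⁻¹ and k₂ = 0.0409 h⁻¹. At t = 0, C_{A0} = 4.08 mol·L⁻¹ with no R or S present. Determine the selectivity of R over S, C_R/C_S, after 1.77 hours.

17.4

For first-order series with pure A initially, C_R(t) = k₁C_{A0}/(k₂−k₁)·(e^(−k₁t) − e^(−k₂t)).
e^(−k₁t) = e^(−2.30×1.77) = e^(−4.071) = 0.01706; e^(−k₂t) = e^(−0.07239) = 0.9302.
C_R = 2.30×4.08/(0.0409−2.30) × (0.01706−0.9302) = (-4.154)×(-0.9131) = 3.793 mol·L⁻¹.
C_A = C_{A0}e^(−k₁t) = 0.06961 mol·L⁻¹, so C_S = C_{A0}−C_A−C_R = 0.2175 mol·L⁻¹; C_R/C_S = 17.4.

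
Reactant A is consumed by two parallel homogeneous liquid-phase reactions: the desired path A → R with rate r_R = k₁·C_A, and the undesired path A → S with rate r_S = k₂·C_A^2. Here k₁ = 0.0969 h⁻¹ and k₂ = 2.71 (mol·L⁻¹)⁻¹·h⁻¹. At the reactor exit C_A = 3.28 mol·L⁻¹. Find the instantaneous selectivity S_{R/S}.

S_{R/S} = r_R/r_S = (k₁·C_A)/(k₂·C_A^2) = (k₁/k₂)·C_A⁻¹.
= (0.0969×3.280) / (2.71×3.280^2) = 0.3178/29.16 = 0.0109.
The undesired path is higher order in A, so low C_A (CSTR or dilute feed) favours R.

0.0109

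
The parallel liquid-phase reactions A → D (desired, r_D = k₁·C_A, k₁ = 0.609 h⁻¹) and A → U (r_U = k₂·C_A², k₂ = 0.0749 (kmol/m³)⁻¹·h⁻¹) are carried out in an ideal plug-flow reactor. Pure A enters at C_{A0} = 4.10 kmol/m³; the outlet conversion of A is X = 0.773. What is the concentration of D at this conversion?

C_A = C_{A0}(1−X) = 0.9307 kmol/m³.
Along a PFR/batch, dC_D/dC_A = −r_D/(r_D+r_U) = −k₁/(k₁+k₂·C_A).
Integrating from C_{A0} to C_A: C_D = (0.609/0.0749)·ln[(0.609+0.0749·4.10)/(0.609+0.0749·0.931)] = 8.131·ln(0.9161/0.6787) = 2.439 kmol/m³.

2.44 kmol/m³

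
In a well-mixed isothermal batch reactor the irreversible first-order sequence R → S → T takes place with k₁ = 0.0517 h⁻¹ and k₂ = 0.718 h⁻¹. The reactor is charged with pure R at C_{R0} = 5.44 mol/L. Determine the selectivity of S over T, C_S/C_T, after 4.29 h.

0.418

Solving the coupled first-order balances gives C_S(t) = [k₁/(k₂−k₁)]·C_{R0}·(e^(−k₁t) − e^(−k₂t)).
e^(−k₁t) = e^(−0.0517×4.29) = e^(−0.2218) = 0.8011; e^(−k₂t) = e^(−3.080) = 0.04595.
C_S = 0.0517×5.44/(0.718−0.0517) × (0.8011−0.04595) = 0.4221×0.7551 = 0.3187 mol/L.
C_R = C_{R0}e^(−k₁t) = 4.358 mol/L, so C_T = C_{R0}−C_R−C_S = 0.7634 mol/L; C_S/C_T = 0.418.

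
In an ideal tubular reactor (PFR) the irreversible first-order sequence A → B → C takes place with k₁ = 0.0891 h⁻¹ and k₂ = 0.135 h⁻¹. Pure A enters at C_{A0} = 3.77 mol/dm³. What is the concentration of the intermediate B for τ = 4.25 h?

0.888 mol/dm³

Solving the coupled first-order balances gives C_B(τ) = [k₁/(k₂−k₁)]·C_{A0}·(e^(−k₁τ) − e^(−k₂τ)).
e^(−k₁τ) = e^(−0.0891×4.25) = e^(−0.3787) = 0.6848; e^(−k₂τ) = e^(−0.5737) = 0.5634.
C_B = 0.0891×3.77/(0.135−0.0891) × (0.6848−0.5634) = 7.318×0.1214 = 0.8881 mol/dm³.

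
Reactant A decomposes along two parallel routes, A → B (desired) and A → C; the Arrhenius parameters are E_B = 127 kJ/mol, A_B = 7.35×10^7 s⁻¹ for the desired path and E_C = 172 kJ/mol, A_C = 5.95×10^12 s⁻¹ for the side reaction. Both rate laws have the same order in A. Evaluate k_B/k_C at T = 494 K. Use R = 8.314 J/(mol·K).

With equal orders, S_{B/C} = k_B/k_C = (A_B/A_C)·exp[(E_C−E_B)/(RT)].
(E_C−E_B)/(RT) = (172−127)×10³/(8.314×494) = 45000/4107 = 10.96.
k_B/k_C = (7.35×10^7/5.95×10^12)·exp(10.96) = 1.235×10^-5 × 57331 = 0.708.

0.708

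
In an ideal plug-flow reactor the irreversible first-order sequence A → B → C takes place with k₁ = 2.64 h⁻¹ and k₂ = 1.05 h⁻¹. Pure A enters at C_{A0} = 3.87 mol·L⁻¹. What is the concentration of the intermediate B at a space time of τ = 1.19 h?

The intermediate concentration in a first-order A→B→C sequence is C_B = k₁C_{A0}(e^(−k₁τ) − e^(−k₂τ))/(k₂−k₁).
e^(−k₁τ) = e^(−2.64×1.19) = e^(−3.142) = 0.04321; e^(−k₂τ) = e^(−1.250) = 0.2866.
C_B = 2.64×3.87/(1.05−2.64) × (0.04321−0.2866) = (-6.426)×(-0.2434) = 1.564 mol·L⁻¹.

1.56 mol·L⁻¹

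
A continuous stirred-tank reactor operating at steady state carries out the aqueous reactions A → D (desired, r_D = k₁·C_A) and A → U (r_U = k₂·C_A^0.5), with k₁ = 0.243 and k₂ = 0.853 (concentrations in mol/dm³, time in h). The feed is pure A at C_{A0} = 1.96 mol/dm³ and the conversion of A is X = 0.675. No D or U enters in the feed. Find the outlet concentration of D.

Exit C_A = C_{A0}(1−X) = 1.96×0.325 = 0.6370 mol/dm³.
In a CSTR the entire volume is at exit conditions, so r_D = 0.243×0.6370 = 0.1548 and r_U = 0.853×0.6370^0.5 = 0.6808.
Fraction of consumed A going to D: r_D/(r_D+r_U) = 0.1852.
C_D = 0.1852·C_{A0}·X = 0.1852×1.96×0.675 = 0.245 mol/dm³.

0.245 mol/dm³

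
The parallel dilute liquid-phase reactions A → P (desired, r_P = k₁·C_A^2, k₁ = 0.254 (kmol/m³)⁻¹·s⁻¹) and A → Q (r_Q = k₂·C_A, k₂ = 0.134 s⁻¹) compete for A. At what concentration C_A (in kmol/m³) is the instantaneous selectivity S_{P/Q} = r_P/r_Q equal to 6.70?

S_{P/Q} = (k₁/k₂)·C_A ⇒ C_A = S·k₂/k₁.
= 6.70×0.134/0.254 = 3.53 kmol/m³.

3.53 kmol/m³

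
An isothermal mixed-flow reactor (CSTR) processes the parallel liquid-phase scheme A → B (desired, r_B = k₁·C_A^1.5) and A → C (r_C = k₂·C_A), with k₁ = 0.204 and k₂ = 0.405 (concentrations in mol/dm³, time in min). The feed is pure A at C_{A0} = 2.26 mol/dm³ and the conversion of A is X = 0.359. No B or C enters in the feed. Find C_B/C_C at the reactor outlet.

0.606

Exit C_A = C_{A0}(1−X) = 2.26×0.641 = 1.449 mol/dm³.
A CSTR operates uniformly at the exit composition, giving r_B = 0.3557 and r_C = 0.5867 (each k·C_A^n at C_A = 1.449).
Overall selectivity = C_B/C_C = r_Bτ/(r_Cτ) = r_B/r_C = 0.606.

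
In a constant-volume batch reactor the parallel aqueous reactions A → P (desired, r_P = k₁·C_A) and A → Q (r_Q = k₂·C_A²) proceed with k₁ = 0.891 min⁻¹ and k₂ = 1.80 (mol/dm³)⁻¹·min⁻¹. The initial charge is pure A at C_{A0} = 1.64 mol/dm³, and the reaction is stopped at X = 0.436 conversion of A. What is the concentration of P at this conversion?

C_A = C_{A0}(1−X) = 0.9250 mol/dm³.
Along a PFR/batch, dC_P/dC_A = −r_P/(r_P+r_Q) = −k₁/(k₁+k₂·C_A).
Integrating from C_{A0} to C_A: C_P = (0.891/1.80)·ln[(0.891+1.80·1.64)/(0.891+1.80·0.925)] = 0.4950·ln(3.843/2.556) = 0.2019 mol/dm³.

0.202 mol/dm³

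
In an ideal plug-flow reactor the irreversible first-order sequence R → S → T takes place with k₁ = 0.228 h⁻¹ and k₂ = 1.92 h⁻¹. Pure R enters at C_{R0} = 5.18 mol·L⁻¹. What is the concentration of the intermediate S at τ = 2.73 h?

For first-order series with pure R initially, C_S(τ) = k₁C_{R0}/(k₂−k₁)·(e^(−k₁τ) − e^(−k₂τ)).
e^(−k₁τ) = e^(−0.228×2.73) = e^(−0.6224) = 0.5366; e^(−k₂τ) = e^(−5.242) = 0.005292.
C_S = 0.228×5.18/(1.92−0.228) × (0.5366−0.005292) = 0.6980×0.5313 = 0.3709 mol·L⁻¹.

0.371 mol·L⁻¹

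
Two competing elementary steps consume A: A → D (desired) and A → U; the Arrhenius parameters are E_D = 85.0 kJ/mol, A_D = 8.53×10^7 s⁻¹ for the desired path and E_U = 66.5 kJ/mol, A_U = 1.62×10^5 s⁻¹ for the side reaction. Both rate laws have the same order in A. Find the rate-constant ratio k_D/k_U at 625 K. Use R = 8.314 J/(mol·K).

Since both paths have the same order in A, the concentration cancels and S_{D/U} = k_D/k_U = (A_D/A_U)·exp[(E_U−E_D)/(RT)].
(E_U−E_D)/(RT) = (66.5−85.0)×10³/(8.314×625) = -18500/5196 = -3.560.
k_D/k_U = (8.53×10^7/1.62×10^5)·exp(-3.560) = 526.5 × 0.02843 = 15.0.
Since E_D > E_U, raising the temperature improves selectivity toward D.

15.0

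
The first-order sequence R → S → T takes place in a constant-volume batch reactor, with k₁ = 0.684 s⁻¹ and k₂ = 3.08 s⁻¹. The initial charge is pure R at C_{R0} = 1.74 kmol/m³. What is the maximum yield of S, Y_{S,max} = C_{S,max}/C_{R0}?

0.145

Evaluating C_S at t_opt = ln(k₂/k₁)/(k₂−k₁) gives C_{S,max}/C_{R0} = (k₁/k₂)^[k₂/(k₂−k₁)].
= (0.684/3.08)^(3.08/(3.08−0.684)) = (0.2221)^(1.285) = 0.1445.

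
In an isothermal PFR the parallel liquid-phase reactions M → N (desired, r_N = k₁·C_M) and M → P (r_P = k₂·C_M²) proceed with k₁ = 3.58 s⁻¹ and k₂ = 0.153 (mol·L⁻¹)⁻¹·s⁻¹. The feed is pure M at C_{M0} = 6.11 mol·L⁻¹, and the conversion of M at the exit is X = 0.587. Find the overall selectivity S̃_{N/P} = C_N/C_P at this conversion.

5.47

C_M = C_{M0}(1−X) = 2.523 mol·L⁻¹.
Along a PFR/batch, dC_N/dC_M = −r_N/(r_N+r_P) = −k₁/(k₁+k₂·C_M).
Integrating from C_{M0} to C_M: C_N = (3.58/0.153)·ln[(3.58+0.153·6.11)/(3.58+0.153·2.52)] = 23.40·ln(4.515/3.966) = 3.032 mol·L⁻¹.
C_P = (C_{M0}−C_M)−C_N = 0.5544 mol·L⁻¹; S̃_{N/P} = 3.032/0.5544 = 5.47.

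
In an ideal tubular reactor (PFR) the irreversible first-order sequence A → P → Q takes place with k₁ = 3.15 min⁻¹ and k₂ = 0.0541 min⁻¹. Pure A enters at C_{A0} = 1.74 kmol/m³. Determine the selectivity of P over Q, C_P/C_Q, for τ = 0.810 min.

For first-order series with pure A initially, C_P(τ) = k₁C_{A0}/(k₂−k₁)·(e^(−k₁τ) − e^(−k₂τ)).
e^(−k₁τ) = e^(−3.15×0.810) = e^(−2.551) = 0.07796; e^(−k₂τ) = e^(−0.04382) = 0.9571.
C_P = 3.15×1.74/(0.0541−3.15) × (0.07796−0.9571) = (-1.770)×(-0.8792) = 1.556 kmol/m³.
C_A = C_{A0}e^(−k₁τ) = 0.1357 kmol/m³, so C_Q = C_{A0}−C_A−C_P = 0.04787 kmol/m³; C_P/C_Q = 32.5.

32.5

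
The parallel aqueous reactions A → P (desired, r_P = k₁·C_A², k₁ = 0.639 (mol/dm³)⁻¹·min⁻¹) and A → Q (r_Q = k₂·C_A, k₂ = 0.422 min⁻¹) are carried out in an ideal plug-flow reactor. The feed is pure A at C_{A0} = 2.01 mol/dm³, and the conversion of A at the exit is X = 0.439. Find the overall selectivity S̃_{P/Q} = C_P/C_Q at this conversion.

C_A = C_{A0}(1−X) = 1.128 mol/dm³.
Along a PFR/batch, dC_Q/dC_A = −r_Q/(r_P+r_Q) = −k₂/(k₂+k₁·C_A).
Integrating from C_{A0} to C_A: C_Q = (0.422/0.639)·ln[(0.422+0.639·2.01)/(0.422+0.639·1.13)] = 0.6604·ln(1.706/1.143) = 0.2649 mol/dm³.
Then C_P = (C_{A0}−C_A) − C_Q = 0.8824 − 0.2649 = 0.6175 mol/dm³.
S̃_{P/Q} = C_P/C_Q = 0.6175/0.2649 = 2.33.

2.33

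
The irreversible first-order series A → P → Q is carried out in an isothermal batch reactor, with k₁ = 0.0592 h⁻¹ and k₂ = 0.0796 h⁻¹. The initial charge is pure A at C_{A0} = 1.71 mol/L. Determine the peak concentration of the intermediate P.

0.539 mol/L

At the optimum, C_{P,max}/C_{A0} = (k₁/k₂)^[k₂/(k₂−k₁)].
= (0.0592/0.0796)^(0.0796/(0.0796−0.0592)) = (0.7437)^(3.902) = 0.3149.
C_{P,max} = 0.3149×1.71 = 0.539 mol/L.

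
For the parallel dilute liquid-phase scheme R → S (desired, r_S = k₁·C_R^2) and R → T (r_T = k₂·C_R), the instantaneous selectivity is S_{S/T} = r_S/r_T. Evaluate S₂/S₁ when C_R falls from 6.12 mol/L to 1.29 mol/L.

0.211

S_{S/T} = (k₁/k₂)·C_R, so S₂/S₁ = (C_{R,2}/C_{R,1}).
= 1.29/6.12 = 0.211.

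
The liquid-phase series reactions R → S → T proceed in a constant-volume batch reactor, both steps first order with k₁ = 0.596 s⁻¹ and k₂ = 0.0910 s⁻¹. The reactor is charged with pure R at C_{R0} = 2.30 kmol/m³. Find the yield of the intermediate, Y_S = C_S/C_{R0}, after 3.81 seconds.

0.713

Solving the coupled first-order balances gives C_S(t) = [k₁/(k₂−k₁)]·C_{R0}·(e^(−k₁t) − e^(−k₂t)).
e^(−k₁t) = e^(−0.596×3.81) = e^(−2.271) = 0.1032; e^(−k₂t) = e^(−0.3467) = 0.7070.
C_S = 0.596×2.30/(0.0910−0.596) × (0.1032−0.7070) = (-2.714)×(-0.6038) = 1.639 kmol/m³.
Y_S = C_S/C_{R0} = 1.639/2.30 = 0.713.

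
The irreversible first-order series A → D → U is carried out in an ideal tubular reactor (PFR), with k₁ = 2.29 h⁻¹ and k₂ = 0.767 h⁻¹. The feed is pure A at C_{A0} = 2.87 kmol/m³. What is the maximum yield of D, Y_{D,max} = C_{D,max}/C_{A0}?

0.576

At the optimum, C_{D,max}/C_{A0} = (k₁/k₂)^[k₂/(k₂−k₁)].
= (2.29/0.767)^(0.767/(0.767−2.29)) = (2.986)^(-0.5036) = 0.5765.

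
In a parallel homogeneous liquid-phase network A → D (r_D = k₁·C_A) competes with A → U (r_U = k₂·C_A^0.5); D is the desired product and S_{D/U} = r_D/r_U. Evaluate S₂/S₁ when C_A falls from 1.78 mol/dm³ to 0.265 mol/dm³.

S_{D/U} = (k₁/k₂)·C_A^0.5, so S₂/S₁ = (C_{A,2}/C_{A,1})^0.5.
= (0.265/1.78)^0.5 = (0.1489)^0.5 = 0.386.
Selectivity toward D falls as C_A falls — high-concentration operation is favoured.

0.386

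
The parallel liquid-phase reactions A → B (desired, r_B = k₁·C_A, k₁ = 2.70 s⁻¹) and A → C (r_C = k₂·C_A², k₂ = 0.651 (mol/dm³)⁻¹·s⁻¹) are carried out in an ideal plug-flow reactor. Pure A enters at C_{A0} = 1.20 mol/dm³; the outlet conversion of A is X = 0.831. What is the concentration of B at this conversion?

0.856 mol/dm³

C_A = C_{A0}(1−X) = 0.2028 mol/dm³.
Along a PFR/batch, dC_B/dC_A = −r_B/(r_B+r_C) = −k₁/(k₁+k₂·C_A).
Integrating from C_{A0} to C_A: C_B = (2.70/0.651)·ln[(2.70+0.651·1.20)/(2.70+0.651·0.203)] = 4.147·ln(3.481/2.832) = 0.8560 mol/dm³.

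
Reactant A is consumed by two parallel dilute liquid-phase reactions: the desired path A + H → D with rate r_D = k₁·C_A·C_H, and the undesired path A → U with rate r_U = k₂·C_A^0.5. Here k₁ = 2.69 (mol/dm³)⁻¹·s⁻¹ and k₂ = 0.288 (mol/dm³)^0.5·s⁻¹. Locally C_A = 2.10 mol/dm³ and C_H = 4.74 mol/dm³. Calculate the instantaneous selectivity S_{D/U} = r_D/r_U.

S_{D/U} = r_D/r_U = (k₁·C_A·C_H)/(k₂·C_A^0.5) = (k₁/k₂)·C_A^0.5·C_H.
= (2.69×2.100×4.740) / (0.288×2.100^0.5) = 26.78/0.4174 = 64.2.
Since the desired path is higher order in A, keeping C_A high (PFR or concentrated feed) favours D.

64.2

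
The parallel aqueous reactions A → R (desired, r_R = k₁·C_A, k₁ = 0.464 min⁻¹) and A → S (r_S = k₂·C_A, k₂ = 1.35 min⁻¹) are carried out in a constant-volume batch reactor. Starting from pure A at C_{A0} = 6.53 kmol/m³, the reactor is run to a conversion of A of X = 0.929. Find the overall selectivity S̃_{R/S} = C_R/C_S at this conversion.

C_A = C_{A0}(1−X) = 0.4636 kmol/m³.
Both paths are first order in A, so the instantaneous fraction to R is constant: dC_R/d(−C_A) = k₁/(k₁+k₂) = 0.2558.
C_R = 0.2558·(C_{A0}−C_A) = 0.2558×6.066 = 1.55 kmol/m³.
C_S = (C_{A0}−C_A)−C_R = 4.515 kmol/m³; S̃_{R/S} = 1.552/4.515 = 0.344.

0.344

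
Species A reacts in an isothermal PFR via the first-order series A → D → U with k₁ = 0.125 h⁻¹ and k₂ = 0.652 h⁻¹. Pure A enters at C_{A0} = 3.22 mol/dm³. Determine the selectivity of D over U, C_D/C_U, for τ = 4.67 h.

0.377

For first-order series with pure A initially, C_D(τ) = k₁C_{A0}/(k₂−k₁)·(e^(−k₁τ) − e^(−k₂τ)).
e^(−k₁τ) = e^(−0.125×4.67) = e^(−0.5837) = 0.5578; e^(−k₂τ) = e^(−3.045) = 0.04760.
C_D = 0.125×3.22/(0.652−0.125) × (0.5578−0.04760) = 0.7638×0.5102 = 0.3897 mol/dm³.
C_A = C_{A0}e^(−k₁τ) = 1.796 mol/dm³, so C_U = C_{A0}−C_A−C_D = 1.034 mol/dm³; C_D/C_U = 0.377.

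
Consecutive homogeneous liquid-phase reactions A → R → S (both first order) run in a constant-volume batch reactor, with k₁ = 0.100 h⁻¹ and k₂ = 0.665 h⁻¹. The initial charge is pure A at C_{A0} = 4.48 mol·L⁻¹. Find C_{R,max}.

0.482 mol·L⁻¹

For a first-order series the maximum intermediate yield is C_{R,max}/C_{A0} = (k₁/k₂)^[k₂/(k₂−k₁)].
= (0.100/0.665)^(0.665/(0.665−0.100)) = (0.1504)^(1.177) = 0.1075.
C_{R,max} = 0.1075×4.48 = 0.482 mol·L⁻¹.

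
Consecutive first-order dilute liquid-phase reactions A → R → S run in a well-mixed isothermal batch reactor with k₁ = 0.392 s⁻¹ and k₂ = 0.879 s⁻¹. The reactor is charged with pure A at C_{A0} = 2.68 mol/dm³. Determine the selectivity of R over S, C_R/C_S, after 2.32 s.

0.581

The intermediate concentration in a first-order A→B→C sequence is C_R = k₁C_{A0}(e^(−k₁t) − e^(−k₂t))/(k₂−k₁).
e^(−k₁t) = e^(−0.392×2.32) = e^(−0.9094) = 0.4027; e^(−k₂t) = e^(−2.039) = 0.1301.
C_R = 0.392×2.68/(0.879−0.392) × (0.4027−0.1301) = 2.157×0.2726 = 0.5881 mol/dm³.
C_A = C_{A0}e^(−k₁t) = 1.079 mol/dm³, so C_S = C_{A0}−C_A−C_R = 1.013 mol/dm³; C_R/C_S = 0.581.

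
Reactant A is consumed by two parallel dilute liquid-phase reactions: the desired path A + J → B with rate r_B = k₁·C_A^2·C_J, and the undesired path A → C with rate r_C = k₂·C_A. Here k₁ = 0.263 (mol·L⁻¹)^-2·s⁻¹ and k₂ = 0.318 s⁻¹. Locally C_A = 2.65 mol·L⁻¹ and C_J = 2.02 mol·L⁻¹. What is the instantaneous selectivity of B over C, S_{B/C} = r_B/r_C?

S_{B/C} = r_B/r_C = (k₁·C_A^2·C_J)/(k₂·C_A) = (k₁/k₂)·C_A·C_J.
= (0.263×2.650^2×2.020) / (0.318×2.650) = 3.731/0.8427 = 4.43.
Since the desired path is higher order in A, keeping C_A high (PFR or concentrated feed) favours B.

4.43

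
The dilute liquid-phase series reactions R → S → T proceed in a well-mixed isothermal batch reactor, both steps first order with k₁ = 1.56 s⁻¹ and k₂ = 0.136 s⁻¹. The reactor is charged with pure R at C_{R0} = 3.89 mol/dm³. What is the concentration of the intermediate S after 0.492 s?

2.01 mol/dm³

For first-order series with pure R initially, C_S(t) = k₁C_{R0}/(k₂−k₁)·(e^(−k₁t) − e^(−k₂t)).
e^(−k₁t) = e^(−1.56×0.492) = e^(−0.7675) = 0.4642; e^(−k₂t) = e^(−0.06691) = 0.9353.
C_S = 1.56×3.89/(0.136−1.56) × (0.4642−0.9353) = (-4.262)×(-0.4711) = 2.008 mol/dm³.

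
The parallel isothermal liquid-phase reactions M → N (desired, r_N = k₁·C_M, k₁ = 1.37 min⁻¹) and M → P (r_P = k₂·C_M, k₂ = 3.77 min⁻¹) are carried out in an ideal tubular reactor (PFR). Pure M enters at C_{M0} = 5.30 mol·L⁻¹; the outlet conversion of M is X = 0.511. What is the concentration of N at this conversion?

0.722 mol·L⁻¹

C_M = C_{M0}(1−X) = 2.592 mol·L⁻¹.
Both paths are first order in M, so the instantaneous fraction to N is constant: dC_N/d(−C_M) = k₁/(k₁+k₂) = 0.2665.
C_N = 0.2665·(C_{M0}−C_M) = 0.2665×2.708 = 0.722 mol·L⁻¹.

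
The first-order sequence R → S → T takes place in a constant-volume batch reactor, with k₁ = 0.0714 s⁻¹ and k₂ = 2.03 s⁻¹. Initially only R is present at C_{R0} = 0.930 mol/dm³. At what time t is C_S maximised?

1.71 s

The intermediate peaks when r₁ = r₂, i.e. k₁e^(−k₁t) = k₂e^(−k₂t), giving t_opt = ln(k₂/k₁)/(k₂−k₁).
= ln(2.03/0.0714)/(2.03−0.0714) = ln(28.43)/1.959 = 3.347/1.959 = 1.71 s.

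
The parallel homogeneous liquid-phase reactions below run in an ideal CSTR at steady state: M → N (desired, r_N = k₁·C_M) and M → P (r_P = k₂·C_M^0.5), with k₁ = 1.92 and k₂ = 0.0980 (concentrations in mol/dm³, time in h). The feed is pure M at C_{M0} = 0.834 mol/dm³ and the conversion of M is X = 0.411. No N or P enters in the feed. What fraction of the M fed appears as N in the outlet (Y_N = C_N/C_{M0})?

Exit C_M = C_{M0}(1−X) = 0.834×0.589 = 0.4912 mol/dm³.
A CSTR operates uniformly at the exit composition, giving r_N = 0.9432 and r_P = 0.06869 (each k·C_M^n at C_M = 0.4912).
Fraction of consumed M going to N: r_N/(r_N+r_P) = 0.9321.
C_N = 0.9321·C_{M0}·X = 0.9321×0.834×0.411 = 0.320 mol/dm³; Y_N = C_N/C_{M0} = 0.383.

0.383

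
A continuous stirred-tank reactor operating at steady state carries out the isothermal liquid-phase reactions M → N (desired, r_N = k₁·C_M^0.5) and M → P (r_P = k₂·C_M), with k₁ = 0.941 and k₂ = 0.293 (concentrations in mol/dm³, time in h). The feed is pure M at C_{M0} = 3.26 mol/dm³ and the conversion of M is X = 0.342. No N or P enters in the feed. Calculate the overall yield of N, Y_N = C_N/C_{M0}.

0.235

Exit C_M = C_{M0}(1−X) = 3.26×0.658 = 2.145 mol/dm³.
A CSTR operates uniformly at the exit composition, giving r_N = 1.378 and r_P = 0.6285 (each k·C_M^n at C_M = 2.145).
Fraction of consumed M going to N: r_N/(r_N+r_P) = 0.6868.
C_N = 0.6868·C_{M0}·X = 0.6868×3.26×0.342 = 0.766 mol/dm³; Y_N = C_N/C_{M0} = 0.235.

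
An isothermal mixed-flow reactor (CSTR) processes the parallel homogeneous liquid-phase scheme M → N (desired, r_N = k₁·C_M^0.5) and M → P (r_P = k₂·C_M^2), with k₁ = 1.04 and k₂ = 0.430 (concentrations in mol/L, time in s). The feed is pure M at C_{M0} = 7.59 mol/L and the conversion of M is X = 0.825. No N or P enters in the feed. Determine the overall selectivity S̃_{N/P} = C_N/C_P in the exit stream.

Exit C_M = C_{M0}(1−X) = 7.59×0.175 = 1.328 mol/L.
In a CSTR the entire volume is at exit conditions, so r_N = 1.04×1.328^0.5 = 1.199 and r_P = 0.430×1.328^2 = 0.7586.
Overall selectivity = C_N/C_P = r_Nτ/(r_Pτ) = r_N/r_P = 1.58.

1.58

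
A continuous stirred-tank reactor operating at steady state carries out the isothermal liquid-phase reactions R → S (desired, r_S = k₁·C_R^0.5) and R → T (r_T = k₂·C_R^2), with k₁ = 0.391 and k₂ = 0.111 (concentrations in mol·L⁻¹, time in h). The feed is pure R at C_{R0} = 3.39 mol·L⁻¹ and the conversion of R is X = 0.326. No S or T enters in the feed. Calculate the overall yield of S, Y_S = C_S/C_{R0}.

0.165

Exit C_R = C_{R0}(1−X) = 3.39×0.674 = 2.285 mol·L⁻¹.
Rates in a CSTR are evaluated at the outlet concentration: r_S = 0.391×2.285^0.5 = 0.5910, r_T = 0.111×2.285^2 = 0.5795.
Fraction of consumed R going to S: r_S/(r_S+r_T) = 0.5049.
C_S = 0.5049·C_{R0}·X = 0.5049×3.39×0.326 = 0.558 mol·L⁻¹; Y_S = C_S/C_{R0} = 0.165.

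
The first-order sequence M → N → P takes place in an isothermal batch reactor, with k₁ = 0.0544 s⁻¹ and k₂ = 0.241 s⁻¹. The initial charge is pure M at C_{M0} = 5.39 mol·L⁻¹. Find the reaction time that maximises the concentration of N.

Setting dC_N/dt = 0 gives t_opt = ln(k₂/k₁)/(k₂−k₁).
= ln(0.241/0.0544)/(0.241−0.0544) = ln(4.430)/0.1866 = 1.488/0.1866 = 7.98 s.

7.98 s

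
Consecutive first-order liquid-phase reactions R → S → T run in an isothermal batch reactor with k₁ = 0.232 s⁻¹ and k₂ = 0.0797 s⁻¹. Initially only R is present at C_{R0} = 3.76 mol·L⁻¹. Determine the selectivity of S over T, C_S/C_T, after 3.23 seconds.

The intermediate concentration in a first-order A→B→C sequence is C_S = k₁C_{R0}(e^(−k₁t) − e^(−k₂t))/(k₂−k₁).
e^(−k₁t) = e^(−0.232×3.23) = e^(−0.7494) = 0.4727; e^(−k₂t) = e^(−0.2574) = 0.7730.
C_S = 0.232×3.76/(0.0797−0.232) × (0.4727−0.7730) = (-5.728)×(-0.3004) = 1.720 mol·L⁻¹.
C_R = C_{R0}e^(−k₁t) = 1.777 mol·L⁻¹, so C_T = C_{R0}−C_R−C_S = 0.2624 mol·L⁻¹; C_S/C_T = 6.56.

6.56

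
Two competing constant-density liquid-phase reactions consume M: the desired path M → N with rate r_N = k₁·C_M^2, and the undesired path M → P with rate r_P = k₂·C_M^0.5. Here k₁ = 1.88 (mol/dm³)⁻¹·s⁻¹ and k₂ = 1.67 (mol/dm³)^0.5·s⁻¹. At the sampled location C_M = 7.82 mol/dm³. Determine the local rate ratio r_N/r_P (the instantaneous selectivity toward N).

S_{N/P} = r_N/r_P = (k₁·C_M^2)/(k₂·C_M^0.5) = (k₁/k₂)·C_M^1.5.
= (1.88×7.820^2) / (1.67×7.820^0.5) = 115.0/4.670 = 24.6.
Since the desired path is higher order in M, keeping C_M high (PFR or concentrated feed) favours N.

24.6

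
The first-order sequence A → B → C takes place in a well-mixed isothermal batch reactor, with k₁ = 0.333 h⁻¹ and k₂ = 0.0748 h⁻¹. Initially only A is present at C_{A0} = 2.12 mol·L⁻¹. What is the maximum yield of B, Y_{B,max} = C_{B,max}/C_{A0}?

At the optimum, C_{B,max}/C_{A0} = (k₁/k₂)^[k₂/(k₂−k₁)].
= (0.333/0.0748)^(0.0748/(0.0748−0.333)) = (4.452)^(-0.2897) = 0.6488.

0.649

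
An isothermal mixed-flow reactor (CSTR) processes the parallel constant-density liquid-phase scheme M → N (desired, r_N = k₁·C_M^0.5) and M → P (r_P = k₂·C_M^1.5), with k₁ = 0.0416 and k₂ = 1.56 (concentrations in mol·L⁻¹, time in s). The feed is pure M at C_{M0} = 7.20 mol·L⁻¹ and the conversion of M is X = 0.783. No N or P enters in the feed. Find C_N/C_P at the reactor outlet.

Exit C_M = C_{M0}(1−X) = 7.20×0.217 = 1.562 mol·L⁻¹.
Rates in a CSTR are evaluated at the outlet concentration: r_N = 0.0416×1.562^0.5 = 0.05200, r_P = 1.56×1.562^1.5 = 3.047.
Overall selectivity = C_N/C_P = r_Nτ/(r_Pτ) = r_N/r_P = 0.0171.

0.0171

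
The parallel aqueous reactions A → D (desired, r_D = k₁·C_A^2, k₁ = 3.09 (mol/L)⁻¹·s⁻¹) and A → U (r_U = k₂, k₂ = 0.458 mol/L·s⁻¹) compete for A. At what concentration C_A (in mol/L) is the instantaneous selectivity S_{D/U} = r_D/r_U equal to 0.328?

S_{D/U} = (k₁/k₂)·C_A^2 ⇒ C_A = (S·k₂/k₁)^(0.5).
= (0.328×0.458/3.09)^(0.5) = (0.04862)^(0.5) = 0.220 mol/L.

0.220 mol/L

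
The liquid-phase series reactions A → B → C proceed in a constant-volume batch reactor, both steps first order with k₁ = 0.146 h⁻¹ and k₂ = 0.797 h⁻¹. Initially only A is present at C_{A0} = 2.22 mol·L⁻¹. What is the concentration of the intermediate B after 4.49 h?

0.245 mol·L⁻¹

For first-order series with pure A initially, C_B(t) = k₁C_{A0}/(k₂−k₁)·(e^(−k₁t) − e^(−k₂t)).
e^(−k₁t) = e^(−0.146×4.49) = e^(−0.6555) = 0.5192; e^(−k₂t) = e^(−3.579) = 0.02792.
C_B = 0.146×2.22/(0.797−0.146) × (0.5192−0.02792) = 0.4979×0.4912 = 0.2446 mol·L⁻¹.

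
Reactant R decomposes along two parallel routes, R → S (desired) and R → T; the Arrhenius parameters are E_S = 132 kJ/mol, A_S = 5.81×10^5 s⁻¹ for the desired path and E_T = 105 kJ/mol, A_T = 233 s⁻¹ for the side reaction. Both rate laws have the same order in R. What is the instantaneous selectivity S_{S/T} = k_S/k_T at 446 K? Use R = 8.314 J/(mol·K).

1.72

With equal orders, S_{S/T} = k_S/k_T = (A_S/A_T)·exp[(E_T−E_S)/(RT)].
(E_T−E_S)/(RT) = (105−132)×10³/(8.314×446) = -27000/3708 = -7.281.
k_S/k_T = (5.81×10^5/233)·exp(-7.281) = 2494 × 6.882×10^-4 = 1.72.
Since E_S > E_T, raising the temperature improves selectivity toward S.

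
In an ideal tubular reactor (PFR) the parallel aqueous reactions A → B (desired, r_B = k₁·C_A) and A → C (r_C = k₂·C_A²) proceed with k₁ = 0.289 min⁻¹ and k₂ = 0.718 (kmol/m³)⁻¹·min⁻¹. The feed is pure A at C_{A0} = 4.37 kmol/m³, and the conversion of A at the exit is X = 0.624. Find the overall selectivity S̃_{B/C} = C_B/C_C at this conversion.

C_A = C_{A0}(1−X) = 1.643 kmol/m³.
Along a PFR/batch, dC_B/dC_A = −r_B/(r_B+r_C) = −k₁/(k₁+k₂·C_A).
Integrating from C_{A0} to C_A: C_B = (0.289/0.718)·ln[(0.289+0.718·4.37)/(0.289+0.718·1.64)] = 0.4025·ln(3.427/1.469) = 0.3410 kmol/m³.
C_C = (C_{A0}−C_A)−C_B = 2.386 kmol/m³; S̃_{B/C} = 0.3410/2.386 = 0.143.

0.143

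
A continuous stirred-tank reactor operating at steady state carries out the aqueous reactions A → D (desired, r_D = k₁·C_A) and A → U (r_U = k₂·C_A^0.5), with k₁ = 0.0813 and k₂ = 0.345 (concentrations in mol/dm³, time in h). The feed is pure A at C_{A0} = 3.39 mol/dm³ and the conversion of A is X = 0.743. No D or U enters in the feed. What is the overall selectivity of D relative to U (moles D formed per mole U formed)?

0.220

Exit C_A = C_{A0}(1−X) = 3.39×0.257 = 0.8712 mol/dm³.
Rates in a CSTR are evaluated at the outlet concentration: r_D = 0.0813×0.8712 = 0.07083, r_U = 0.345×0.8712^0.5 = 0.3220.
Overall selectivity = C_D/C_U = r_Dτ/(r_Uτ) = r_D/r_U = 0.220.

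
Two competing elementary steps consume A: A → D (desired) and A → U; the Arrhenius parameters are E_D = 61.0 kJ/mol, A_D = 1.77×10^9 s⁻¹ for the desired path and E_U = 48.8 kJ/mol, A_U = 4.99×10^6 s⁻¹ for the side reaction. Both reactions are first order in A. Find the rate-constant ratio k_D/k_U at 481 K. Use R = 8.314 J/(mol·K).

16.8

With equal orders, S_{D/U} = k_D/k_U = (A_D/A_U)·exp[(E_U−E_D)/(RT)].
(E_U−E_D)/(RT) = (48.8−61.0)×10³/(8.314×481) = -12200/3999 = -3.051.
k_D/k_U = (1.77×10^9/4.99×10^6)·exp(-3.051) = 354.7 × 0.04732 = 16.8.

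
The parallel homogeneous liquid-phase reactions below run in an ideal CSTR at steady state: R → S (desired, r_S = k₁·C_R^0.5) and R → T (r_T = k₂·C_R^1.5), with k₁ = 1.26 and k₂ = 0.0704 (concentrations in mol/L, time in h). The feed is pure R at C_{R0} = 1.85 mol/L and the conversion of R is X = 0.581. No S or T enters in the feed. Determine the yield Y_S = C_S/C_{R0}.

0.557

Exit C_R = C_{R0}(1−X) = 1.85×0.419 = 0.7752 mol/L.
Rates in a CSTR are evaluated at the outlet concentration: r_S = 1.26×0.7752^0.5 = 1.109, r_T = 0.0704×0.7752^1.5 = 0.04805.
Fraction of consumed R going to S: r_S/(r_S+r_T) = 0.9585.
C_S = 0.9585·C_{R0}·X = 0.9585×1.85×0.581 = 1.03 mol/L; Y_S = C_S/C_{R0} = 0.557.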